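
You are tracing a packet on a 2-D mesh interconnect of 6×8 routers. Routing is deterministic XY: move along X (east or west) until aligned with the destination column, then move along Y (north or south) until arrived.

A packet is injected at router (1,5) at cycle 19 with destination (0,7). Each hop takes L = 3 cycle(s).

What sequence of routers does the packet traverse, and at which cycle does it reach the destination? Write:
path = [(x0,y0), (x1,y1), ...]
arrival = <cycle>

t=19: at (1,5)
t=22: at (0,5) after W
t=25: at (0,6) after N
t=28: at (0,7) after N

path = [(1,5), (0,5), (0,6), (0,7)]
arrival = 28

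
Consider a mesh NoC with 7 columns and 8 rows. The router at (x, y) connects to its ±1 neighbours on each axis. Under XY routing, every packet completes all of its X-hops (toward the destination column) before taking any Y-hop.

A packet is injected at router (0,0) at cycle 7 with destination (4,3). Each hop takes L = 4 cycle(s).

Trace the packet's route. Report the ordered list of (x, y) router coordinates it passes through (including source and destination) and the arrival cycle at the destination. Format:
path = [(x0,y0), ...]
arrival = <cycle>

path = [(0,0), (1,0), (2,0), (3,0), (4,0), (4,1), (4,2), (4,3)]
arrival = 35

[0] x=0 y=0 t=7
[1] x=1 y=0 t=11 →E
[2] x=2 y=0 t=15 →E
[3] x=3 y=0 t=19 →E
[4] x=4 y=0 t=23 →E
[5] x=4 y=1 t=27 →N
[6] x=4 y=2 t=31 →N
[7] x=4 y=3 t=35 →N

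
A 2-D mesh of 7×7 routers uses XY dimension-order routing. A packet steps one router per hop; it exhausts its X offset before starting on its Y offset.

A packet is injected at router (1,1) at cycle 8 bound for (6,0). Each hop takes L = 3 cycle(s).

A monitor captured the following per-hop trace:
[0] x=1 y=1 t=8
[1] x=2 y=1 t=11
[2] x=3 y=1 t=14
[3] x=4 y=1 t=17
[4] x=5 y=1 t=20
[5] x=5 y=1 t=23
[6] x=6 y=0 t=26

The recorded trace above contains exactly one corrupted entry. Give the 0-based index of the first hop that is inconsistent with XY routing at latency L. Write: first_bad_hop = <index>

first_bad_hop = 5

  1: Δx=+1 Δy=+0 Δt=3 [ok]
  2: Δx=+1 Δy=+0 Δt=3 [ok]
  3: Δx=+1 Δy=+0 Δt=3 [ok]
  4: Δx=+1 Δy=+0 Δt=3 [ok]
  5: Δx=+0 Δy=+0 Δt=3 [BAD: non-unit step]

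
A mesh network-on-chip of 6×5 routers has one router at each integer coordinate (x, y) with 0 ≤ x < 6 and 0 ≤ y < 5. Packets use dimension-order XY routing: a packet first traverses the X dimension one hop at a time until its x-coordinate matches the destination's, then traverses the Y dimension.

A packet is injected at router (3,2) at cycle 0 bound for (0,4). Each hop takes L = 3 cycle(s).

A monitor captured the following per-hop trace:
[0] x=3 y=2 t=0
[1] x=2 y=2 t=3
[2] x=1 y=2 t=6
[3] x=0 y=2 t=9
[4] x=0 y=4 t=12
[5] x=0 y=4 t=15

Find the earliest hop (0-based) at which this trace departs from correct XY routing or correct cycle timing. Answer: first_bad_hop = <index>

first_bad_hop = 4

[1] (-1,+0) / 3c ⇒ ok
[2] (-1,+0) / 3c ⇒ ok
[3] (-1,+0) / 3c ⇒ ok
[4] (+0,+2) / 3c ⇒ BAD: non-unit step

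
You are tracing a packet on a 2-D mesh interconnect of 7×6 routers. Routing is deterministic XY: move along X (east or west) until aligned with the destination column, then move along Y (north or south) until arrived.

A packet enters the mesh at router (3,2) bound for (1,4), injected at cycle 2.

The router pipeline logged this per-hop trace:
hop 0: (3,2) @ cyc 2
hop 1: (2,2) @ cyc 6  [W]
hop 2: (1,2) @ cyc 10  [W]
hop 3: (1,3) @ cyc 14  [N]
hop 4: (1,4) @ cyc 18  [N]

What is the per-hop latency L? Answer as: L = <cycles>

L = 4

Between hops 0 and 1 the cycle counter advances 6 − 2 = 4.
Per-hop latency L = Δcyc = 4.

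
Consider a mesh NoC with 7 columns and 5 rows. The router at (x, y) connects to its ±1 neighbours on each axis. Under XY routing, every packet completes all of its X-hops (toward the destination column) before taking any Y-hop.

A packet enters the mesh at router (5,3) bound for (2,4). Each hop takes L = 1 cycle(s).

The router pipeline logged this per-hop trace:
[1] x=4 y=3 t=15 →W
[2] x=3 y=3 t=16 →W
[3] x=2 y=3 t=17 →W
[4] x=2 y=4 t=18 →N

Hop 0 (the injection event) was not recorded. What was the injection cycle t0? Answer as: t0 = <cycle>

Hop 1 reached at cycle 15; hop k is at t0 + k·L.
So t0 = 15 − 1·1 = 14.

t0 = 14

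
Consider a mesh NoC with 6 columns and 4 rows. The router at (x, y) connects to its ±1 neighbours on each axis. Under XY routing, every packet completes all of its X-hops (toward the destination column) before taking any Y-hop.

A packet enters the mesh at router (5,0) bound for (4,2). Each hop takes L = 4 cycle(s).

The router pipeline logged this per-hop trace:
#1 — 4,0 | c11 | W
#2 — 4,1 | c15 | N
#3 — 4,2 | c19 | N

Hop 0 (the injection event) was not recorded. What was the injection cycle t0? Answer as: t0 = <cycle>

t0 = 7

The first recorded entry is hop 1 at cycle 11.
So t0 = 11 − 1·4 = 7.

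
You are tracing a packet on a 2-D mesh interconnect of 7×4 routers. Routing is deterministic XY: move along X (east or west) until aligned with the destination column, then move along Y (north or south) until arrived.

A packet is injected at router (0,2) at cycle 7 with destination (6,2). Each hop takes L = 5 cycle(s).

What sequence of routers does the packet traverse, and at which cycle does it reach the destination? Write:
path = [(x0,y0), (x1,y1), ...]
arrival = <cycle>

hop 0: (0,2) @ cyc 7
hop 1: (1,2) @ cyc 12  [E]
hop 2: (2,2) @ cyc 17  [E]
hop 3: (3,2) @ cyc 22  [E]
hop 4: (4,2) @ cyc 27  [E]
hop 5: (5,2) @ cyc 32  [E]
hop 6: (6,2) @ cyc 37  [E]

path = [(0,2), (1,2), (2,2), (3,2), (4,2), (5,2), (6,2)]
arrival = 37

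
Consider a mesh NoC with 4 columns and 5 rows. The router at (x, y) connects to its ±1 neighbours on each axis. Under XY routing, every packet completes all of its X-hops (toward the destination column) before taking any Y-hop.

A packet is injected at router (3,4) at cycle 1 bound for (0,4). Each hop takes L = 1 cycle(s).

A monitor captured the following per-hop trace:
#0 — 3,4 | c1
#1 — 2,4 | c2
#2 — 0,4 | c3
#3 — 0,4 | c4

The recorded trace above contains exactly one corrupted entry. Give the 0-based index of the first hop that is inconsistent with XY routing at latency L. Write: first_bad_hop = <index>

check 1→ d=(-1,0) cyc+1: ok
check 2→ d=(-2,0) cyc+1: BAD: non-unit step

first_bad_hop = 2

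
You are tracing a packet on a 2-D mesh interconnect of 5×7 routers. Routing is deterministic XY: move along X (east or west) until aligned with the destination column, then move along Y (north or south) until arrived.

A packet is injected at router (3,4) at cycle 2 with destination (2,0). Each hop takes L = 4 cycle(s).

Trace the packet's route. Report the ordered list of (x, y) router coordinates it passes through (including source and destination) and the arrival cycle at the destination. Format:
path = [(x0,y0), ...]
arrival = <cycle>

path = [(3,4), (2,4), (2,3), (2,2), (2,1), (2,0)]
arrival = 22

hop 0: (3,4) @ cyc 2
hop 1: (2,4) @ cyc 6  [W]
hop 2: (2,3) @ cyc 10  [S]
hop 3: (2,2) @ cyc 14  [S]
hop 4: (2,1) @ cyc 18  [S]
hop 5: (2,0) @ cyc 22  [S]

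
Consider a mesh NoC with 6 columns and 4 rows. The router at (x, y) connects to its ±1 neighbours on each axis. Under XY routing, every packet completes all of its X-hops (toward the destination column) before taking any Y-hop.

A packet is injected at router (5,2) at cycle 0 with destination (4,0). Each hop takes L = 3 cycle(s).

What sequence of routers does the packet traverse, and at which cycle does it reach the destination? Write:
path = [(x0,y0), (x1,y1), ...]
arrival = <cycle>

#0 — 5,2 | c0
#1 — 4,2 | c3 | W
#2 — 4,1 | c6 | S
#3 — 4,0 | c9 | S

path = [(5,2), (4,2), (4,1), (4,0)]
arrival = 9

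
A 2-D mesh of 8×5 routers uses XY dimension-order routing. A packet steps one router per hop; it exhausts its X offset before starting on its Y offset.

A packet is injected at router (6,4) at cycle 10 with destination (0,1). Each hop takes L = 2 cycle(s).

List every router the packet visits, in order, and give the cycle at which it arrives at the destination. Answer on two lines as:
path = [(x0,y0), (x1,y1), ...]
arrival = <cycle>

path = [(6,4), (5,4), (4,4), (3,4), (2,4), (1,4), (0,4), (0,3), (0,2), (0,1)]
arrival = 28

#0 — 6,4 | c10
#1 — 5,4 | c12 | W
#2 — 4,4 | c14 | W
#3 — 3,4 | c16 | W
#4 — 2,4 | c18 | W
#5 — 1,4 | c20 | W
#6 — 0,4 | c22 | W
#7 — 0,3 | c24 | S
#8 — 0,2 | c26 | S
#9 — 0,1 | c28 | S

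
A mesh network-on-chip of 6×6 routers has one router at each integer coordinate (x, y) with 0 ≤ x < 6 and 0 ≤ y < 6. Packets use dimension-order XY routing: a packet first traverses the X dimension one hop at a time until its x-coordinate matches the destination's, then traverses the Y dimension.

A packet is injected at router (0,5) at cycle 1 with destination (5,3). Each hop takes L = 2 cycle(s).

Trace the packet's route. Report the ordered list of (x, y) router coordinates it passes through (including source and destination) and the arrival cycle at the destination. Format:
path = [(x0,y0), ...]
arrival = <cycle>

t=1: at (0,5)
t=3: at (1,5) after E
t=5: at (2,5) after E
t=7: at (3,5) after E
t=9: at (4,5) after E
t=11: at (5,5) after E
t=13: at (5,4) after S
t=15: at (5,3) after S

path = [(0,5), (1,5), (2,5), (3,5), (4,5), (5,5), (5,4), (5,3)]
arrival = 15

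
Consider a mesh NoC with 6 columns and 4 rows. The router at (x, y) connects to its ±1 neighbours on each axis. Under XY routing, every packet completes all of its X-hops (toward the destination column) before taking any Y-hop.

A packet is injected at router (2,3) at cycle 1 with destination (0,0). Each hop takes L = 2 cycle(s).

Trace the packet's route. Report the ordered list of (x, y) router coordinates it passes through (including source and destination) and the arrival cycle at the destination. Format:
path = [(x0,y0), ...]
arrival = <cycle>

path = [(2,3), (1,3), (0,3), (0,2), (0,1), (0,0)]
arrival = 11

#0 — 2,3 | c1
#1 — 1,3 | c3 | W
#2 — 0,3 | c5 | W
#3 — 0,2 | c7 | S
#4 — 0,1 | c9 | S
#5 — 0,0 | c11 | S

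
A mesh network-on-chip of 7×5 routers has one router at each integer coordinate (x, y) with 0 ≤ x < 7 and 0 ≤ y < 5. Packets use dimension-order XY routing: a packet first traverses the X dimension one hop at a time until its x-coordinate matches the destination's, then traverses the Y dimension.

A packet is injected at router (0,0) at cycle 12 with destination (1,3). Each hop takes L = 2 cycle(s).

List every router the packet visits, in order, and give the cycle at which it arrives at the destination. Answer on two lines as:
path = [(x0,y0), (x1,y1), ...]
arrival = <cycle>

hop 0: (0,0) @ cyc 12
hop 1: (1,0) @ cyc 14  [E]
hop 2: (1,1) @ cyc 16  [N]
hop 3: (1,2) @ cyc 18  [N]
hop 4: (1,3) @ cyc 20  [N]

path = [(0,0), (1,0), (1,1), (1,2), (1,3)]
arrival = 20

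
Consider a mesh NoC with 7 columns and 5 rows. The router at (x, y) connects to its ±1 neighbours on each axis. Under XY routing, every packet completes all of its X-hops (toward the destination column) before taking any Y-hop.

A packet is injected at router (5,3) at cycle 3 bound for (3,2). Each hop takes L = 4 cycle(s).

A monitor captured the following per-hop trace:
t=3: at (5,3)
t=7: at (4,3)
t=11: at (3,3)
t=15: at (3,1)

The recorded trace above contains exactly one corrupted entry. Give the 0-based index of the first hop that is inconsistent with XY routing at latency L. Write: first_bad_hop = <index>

  1: Δx=-1 Δy=+0 Δt=4 [ok]
  2: Δx=-1 Δy=+0 Δt=4 [ok]
  3: Δx=+0 Δy=-2 Δt=4 [BAD: non-unit step]

first_bad_hop = 3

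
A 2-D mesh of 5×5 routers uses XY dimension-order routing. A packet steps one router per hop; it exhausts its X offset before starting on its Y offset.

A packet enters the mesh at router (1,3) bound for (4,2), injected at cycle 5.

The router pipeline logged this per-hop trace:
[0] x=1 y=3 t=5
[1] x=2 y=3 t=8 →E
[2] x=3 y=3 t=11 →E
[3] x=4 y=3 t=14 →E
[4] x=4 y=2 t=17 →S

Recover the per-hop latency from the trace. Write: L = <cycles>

L = 3

cyc[1] − cyc[0] = 8 − 5 = 3.
Per-hop latency L = Δcyc = 3.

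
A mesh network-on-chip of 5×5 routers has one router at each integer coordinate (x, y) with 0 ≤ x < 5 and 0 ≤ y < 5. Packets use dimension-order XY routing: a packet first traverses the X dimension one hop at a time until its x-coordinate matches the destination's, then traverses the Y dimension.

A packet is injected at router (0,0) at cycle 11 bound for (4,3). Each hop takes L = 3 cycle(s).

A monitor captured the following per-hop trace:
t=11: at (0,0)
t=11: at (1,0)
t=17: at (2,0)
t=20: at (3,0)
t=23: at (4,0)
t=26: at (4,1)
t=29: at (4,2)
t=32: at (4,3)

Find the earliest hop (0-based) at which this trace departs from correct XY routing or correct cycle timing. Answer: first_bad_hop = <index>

first_bad_hop = 1

hop 1: step (+1,+0), +0 cyc — BAD: Δcyc=0≠L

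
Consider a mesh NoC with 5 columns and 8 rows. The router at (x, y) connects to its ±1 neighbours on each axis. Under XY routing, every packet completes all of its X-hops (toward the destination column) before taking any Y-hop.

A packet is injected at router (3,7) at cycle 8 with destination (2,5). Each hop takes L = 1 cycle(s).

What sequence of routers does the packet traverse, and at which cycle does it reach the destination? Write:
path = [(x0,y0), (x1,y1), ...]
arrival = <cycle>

path = [(3,7), (2,7), (2,6), (2,5)]
arrival = 11

hop 0: (3,7) @ cyc 8
hop 1: (2,7) @ cyc 9  [W]
hop 2: (2,6) @ cyc 10  [S]
hop 3: (2,5) @ cyc 11  [S]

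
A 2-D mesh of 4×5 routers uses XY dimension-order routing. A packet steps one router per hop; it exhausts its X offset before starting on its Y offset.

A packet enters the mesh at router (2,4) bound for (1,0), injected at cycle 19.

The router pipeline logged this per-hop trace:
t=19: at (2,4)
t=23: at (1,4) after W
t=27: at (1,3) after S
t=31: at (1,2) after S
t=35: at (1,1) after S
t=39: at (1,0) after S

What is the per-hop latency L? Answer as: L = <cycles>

Δcyc across hop 0→1: 23 − 19 = 4.
Per-hop latency L = Δcyc = 4.

L = 4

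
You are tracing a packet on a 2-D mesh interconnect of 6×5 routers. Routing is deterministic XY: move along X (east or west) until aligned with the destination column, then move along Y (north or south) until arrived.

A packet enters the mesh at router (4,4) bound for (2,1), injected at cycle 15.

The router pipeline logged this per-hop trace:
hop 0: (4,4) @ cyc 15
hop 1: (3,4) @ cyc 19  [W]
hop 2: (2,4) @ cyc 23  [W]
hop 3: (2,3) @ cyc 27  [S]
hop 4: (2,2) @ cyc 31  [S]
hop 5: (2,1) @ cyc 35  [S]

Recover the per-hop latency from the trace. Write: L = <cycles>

L = 4

cyc[1] − cyc[0] = 19 − 15 = 4.
Per-hop latency L = Δcyc = 4.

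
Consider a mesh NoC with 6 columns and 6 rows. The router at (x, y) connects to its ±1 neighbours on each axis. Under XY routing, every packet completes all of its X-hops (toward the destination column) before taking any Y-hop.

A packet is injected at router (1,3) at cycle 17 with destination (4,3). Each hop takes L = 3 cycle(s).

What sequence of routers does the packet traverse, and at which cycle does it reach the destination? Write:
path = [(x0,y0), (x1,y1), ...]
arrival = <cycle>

path = [(1,3), (2,3), (3,3), (4,3)]
arrival = 26

t=17: at (1,3)
t=20: at (2,3) after E
t=23: at (3,3) after E
t=26: at (4,3) after E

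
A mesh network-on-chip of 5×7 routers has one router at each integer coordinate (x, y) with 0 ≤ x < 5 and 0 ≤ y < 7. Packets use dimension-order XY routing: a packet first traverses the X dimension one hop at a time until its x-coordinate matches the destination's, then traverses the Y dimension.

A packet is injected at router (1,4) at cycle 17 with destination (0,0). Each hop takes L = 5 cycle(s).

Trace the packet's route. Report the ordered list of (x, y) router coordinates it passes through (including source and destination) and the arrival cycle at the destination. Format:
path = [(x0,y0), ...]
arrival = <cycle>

  0. router=(1,4) cycle=17 (inject)
  1. router=(0,4) cycle=22 dir=W
  2. router=(0,3) cycle=27 dir=S
  3. router=(0,2) cycle=32 dir=S
  4. router=(0,1) cycle=37 dir=S
  5. router=(0,0) cycle=42 dir=S

path = [(1,4), (0,4), (0,3), (0,2), (0,1), (0,0)]
arrival = 42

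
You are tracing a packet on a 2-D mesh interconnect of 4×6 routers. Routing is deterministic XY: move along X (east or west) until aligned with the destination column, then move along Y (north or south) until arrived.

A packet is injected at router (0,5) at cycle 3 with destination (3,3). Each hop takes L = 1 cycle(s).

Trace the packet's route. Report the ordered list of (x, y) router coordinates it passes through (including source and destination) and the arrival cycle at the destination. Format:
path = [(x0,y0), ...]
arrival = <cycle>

path = [(0,5), (1,5), (2,5), (3,5), (3,4), (3,3)]
arrival = 8

hop 0: (0,5) @ cyc 3
hop 1: (1,5) @ cyc 4  [E]
hop 2: (2,5) @ cyc 5  [E]
hop 3: (3,5) @ cyc 6  [E]
hop 4: (3,4) @ cyc 7  [S]
hop 5: (3,3) @ cyc 8  [S]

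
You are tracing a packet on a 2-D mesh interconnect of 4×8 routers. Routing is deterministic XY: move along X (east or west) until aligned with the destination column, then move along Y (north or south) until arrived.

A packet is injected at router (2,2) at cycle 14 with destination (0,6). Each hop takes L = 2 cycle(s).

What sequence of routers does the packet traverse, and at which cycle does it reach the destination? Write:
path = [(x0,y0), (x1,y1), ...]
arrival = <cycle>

[0] x=2 y=2 t=14
[1] x=1 y=2 t=16 →W
[2] x=0 y=2 t=18 →W
[3] x=0 y=3 t=20 →N
[4] x=0 y=4 t=22 →N
[5] x=0 y=5 t=24 →N
[6] x=0 y=6 t=26 →N

path = [(2,2), (1,2), (0,2), (0,3), (0,4), (0,5), (0,6)]
arrival = 26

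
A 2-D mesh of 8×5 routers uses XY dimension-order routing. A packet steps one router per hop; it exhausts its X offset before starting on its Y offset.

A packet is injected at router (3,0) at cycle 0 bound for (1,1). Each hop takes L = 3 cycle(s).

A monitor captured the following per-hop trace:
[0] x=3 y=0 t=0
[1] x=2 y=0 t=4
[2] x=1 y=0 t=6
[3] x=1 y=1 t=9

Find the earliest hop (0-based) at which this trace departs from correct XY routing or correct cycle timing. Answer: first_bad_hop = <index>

first_bad_hop = 1

[1] (-1,+0) / 4c ⇒ BAD: Δcyc=4≠L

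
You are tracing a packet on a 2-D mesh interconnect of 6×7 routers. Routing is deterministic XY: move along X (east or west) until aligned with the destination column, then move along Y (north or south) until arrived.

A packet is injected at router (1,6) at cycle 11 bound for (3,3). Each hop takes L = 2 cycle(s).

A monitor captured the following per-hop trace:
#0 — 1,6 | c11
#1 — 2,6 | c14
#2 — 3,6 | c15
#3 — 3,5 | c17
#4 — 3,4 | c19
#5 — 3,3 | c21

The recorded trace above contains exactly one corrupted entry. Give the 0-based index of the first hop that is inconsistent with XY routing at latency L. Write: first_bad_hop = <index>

first_bad_hop = 1

  1: Δx=+1 Δy=+0 Δt=3 [BAD: Δcyc=3≠L]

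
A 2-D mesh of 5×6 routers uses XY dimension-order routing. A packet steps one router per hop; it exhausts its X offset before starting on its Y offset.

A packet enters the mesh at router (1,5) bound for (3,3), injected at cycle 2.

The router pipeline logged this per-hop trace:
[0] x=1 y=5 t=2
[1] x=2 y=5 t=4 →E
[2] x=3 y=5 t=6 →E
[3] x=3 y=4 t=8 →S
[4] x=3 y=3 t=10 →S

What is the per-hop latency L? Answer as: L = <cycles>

From hop 0 (2) to hop 1 (4): +2 cycles.
One hop costs L cycles, so L = 2.

L = 2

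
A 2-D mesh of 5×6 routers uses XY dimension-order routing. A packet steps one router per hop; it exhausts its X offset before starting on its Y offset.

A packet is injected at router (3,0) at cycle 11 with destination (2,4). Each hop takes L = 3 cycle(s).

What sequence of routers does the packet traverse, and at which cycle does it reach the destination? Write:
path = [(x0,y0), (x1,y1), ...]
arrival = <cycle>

path = [(3,0), (2,0), (2,1), (2,2), (2,3), (2,4)]
arrival = 26

t=11: at (3,0)
t=14: at (2,0) after W
t=17: at (2,1) after N
t=20: at (2,2) after N
t=23: at (2,3) after N
t=26: at (2,4) after N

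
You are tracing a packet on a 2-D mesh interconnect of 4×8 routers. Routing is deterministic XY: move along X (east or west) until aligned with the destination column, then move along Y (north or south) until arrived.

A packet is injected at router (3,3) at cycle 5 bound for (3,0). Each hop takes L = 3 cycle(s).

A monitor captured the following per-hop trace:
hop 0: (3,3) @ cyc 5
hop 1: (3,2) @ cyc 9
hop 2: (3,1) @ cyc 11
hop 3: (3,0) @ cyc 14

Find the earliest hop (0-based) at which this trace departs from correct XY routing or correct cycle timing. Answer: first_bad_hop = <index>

first_bad_hop = 1

check 1→ d=(0,-1) cyc+4: BAD: Δcyc=4≠L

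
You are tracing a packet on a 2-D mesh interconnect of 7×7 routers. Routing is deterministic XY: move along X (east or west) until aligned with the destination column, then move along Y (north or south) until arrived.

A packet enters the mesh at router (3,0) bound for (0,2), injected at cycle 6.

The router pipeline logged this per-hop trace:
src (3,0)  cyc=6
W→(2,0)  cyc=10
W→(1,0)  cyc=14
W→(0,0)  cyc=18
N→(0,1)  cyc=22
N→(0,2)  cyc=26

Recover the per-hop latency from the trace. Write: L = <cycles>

L = 4

cyc[1] − cyc[0] = 10 − 6 = 4.
That increment is L by definition: L = 4.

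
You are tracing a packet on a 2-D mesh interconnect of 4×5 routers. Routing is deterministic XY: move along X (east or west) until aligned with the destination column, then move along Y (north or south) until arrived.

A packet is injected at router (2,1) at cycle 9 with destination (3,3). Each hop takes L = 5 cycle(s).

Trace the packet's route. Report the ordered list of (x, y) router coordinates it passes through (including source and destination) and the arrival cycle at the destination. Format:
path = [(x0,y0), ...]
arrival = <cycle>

src (2,1)  cyc=9
E→(3,1)  cyc=14
N→(3,2)  cyc=19
N→(3,3)  cyc=24

path = [(2,1), (3,1), (3,2), (3,3)]
arrival = 24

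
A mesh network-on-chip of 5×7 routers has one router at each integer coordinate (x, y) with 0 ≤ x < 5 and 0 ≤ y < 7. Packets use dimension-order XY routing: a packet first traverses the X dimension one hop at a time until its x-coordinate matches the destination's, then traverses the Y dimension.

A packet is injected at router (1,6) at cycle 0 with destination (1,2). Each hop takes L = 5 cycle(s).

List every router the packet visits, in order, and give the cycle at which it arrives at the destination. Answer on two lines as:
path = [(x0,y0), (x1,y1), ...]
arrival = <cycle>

t=0: at (1,6)
t=5: at (1,5) after S
t=10: at (1,4) after S
t=15: at (1,3) after S
t=20: at (1,2) after S

path = [(1,6), (1,5), (1,4), (1,3), (1,2)]
arrival = 20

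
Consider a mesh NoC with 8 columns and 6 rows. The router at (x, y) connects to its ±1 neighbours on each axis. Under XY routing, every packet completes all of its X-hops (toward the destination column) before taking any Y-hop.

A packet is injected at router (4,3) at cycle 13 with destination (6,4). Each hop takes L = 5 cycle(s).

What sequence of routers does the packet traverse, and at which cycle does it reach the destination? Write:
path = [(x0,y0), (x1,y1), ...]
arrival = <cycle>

path = [(4,3), (5,3), (6,3), (6,4)]
arrival = 28

src (4,3)  cyc=13
E→(5,3)  cyc=18
E→(6,3)  cyc=23
N→(6,4)  cyc=28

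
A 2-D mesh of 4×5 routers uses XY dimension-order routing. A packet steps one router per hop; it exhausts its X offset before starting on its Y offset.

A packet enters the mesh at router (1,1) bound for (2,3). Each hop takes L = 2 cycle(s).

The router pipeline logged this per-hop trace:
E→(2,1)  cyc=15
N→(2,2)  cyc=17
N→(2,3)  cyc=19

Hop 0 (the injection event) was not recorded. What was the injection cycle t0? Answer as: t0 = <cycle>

t0 = 13

At hop 1 the cycle is 15; in general cyc_k = t0 + kL.
So t0 = 15 − 1·2 = 13.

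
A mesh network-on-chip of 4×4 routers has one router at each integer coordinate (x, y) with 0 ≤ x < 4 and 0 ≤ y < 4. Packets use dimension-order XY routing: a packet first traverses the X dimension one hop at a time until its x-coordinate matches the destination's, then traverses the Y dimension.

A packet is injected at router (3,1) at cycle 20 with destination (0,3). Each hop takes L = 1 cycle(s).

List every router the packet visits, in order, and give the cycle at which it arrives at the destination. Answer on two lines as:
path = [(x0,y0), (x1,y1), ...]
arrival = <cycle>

path = [(3,1), (2,1), (1,1), (0,1), (0,2), (0,3)]
arrival = 25

  0. router=(3,1) cycle=20 (inject)
  1. router=(2,1) cycle=21 dir=W
  2. router=(1,1) cycle=22 dir=W
  3. router=(0,1) cycle=23 dir=W
  4. router=(0,2) cycle=24 dir=N
  5. router=(0,3) cycle=25 dir=N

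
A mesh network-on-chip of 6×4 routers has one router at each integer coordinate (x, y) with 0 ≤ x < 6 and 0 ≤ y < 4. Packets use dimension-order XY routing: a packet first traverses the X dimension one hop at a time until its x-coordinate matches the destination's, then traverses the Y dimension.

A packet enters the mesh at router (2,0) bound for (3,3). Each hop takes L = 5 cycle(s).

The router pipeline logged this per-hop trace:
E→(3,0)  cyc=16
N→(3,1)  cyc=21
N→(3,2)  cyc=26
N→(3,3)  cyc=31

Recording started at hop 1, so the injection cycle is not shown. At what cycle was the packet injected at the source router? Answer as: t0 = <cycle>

Hop 1 reached at cycle 16; hop k is at t0 + k·L.
t0 = cyc[1] − L = 16 − 5 = 11.

t0 = 11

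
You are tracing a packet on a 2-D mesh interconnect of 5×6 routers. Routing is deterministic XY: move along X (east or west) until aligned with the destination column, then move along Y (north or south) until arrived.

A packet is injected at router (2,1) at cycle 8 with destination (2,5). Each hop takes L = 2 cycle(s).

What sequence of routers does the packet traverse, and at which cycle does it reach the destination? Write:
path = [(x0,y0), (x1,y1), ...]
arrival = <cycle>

path = [(2,1), (2,2), (2,3), (2,4), (2,5)]
arrival = 16

#0 — 2,1 | c8
#1 — 2,2 | c10 | N
#2 — 2,3 | c12 | N
#3 — 2,4 | c14 | N
#4 — 2,5 | c16 | N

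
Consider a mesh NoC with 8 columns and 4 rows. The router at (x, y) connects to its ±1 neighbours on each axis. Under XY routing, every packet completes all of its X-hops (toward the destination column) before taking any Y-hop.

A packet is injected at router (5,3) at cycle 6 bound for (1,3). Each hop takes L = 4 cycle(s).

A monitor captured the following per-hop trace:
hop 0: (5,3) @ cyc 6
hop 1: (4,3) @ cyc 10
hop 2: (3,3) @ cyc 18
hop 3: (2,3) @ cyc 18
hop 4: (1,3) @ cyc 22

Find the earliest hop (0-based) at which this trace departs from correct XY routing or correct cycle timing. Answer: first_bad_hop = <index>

  1: Δx=-1 Δy=+0 Δt=4 [ok]
  2: Δx=-1 Δy=+0 Δt=8 [BAD: Δcyc=8≠L]

first_bad_hop = 2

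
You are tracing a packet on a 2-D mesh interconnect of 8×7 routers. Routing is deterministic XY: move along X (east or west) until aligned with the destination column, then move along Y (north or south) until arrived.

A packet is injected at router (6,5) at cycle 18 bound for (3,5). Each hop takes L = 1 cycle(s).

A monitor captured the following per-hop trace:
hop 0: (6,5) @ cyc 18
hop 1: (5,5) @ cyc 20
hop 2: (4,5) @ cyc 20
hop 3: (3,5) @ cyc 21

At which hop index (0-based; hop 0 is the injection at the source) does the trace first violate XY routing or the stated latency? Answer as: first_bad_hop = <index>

check 1→ d=(-1,0) cyc+2: BAD: Δcyc=2≠L

first_bad_hop = 1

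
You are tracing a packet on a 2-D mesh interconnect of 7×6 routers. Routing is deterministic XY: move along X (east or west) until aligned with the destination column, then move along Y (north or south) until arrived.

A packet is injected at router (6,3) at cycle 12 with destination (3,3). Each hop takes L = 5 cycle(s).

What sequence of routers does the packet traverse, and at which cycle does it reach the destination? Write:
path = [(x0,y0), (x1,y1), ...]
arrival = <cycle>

  0. router=(6,3) cycle=12 (inject)
  1. router=(5,3) cycle=17 dir=W
  2. router=(4,3) cycle=22 dir=W
  3. router=(3,3) cycle=27 dir=W

path = [(6,3), (5,3), (4,3), (3,3)]
arrival = 27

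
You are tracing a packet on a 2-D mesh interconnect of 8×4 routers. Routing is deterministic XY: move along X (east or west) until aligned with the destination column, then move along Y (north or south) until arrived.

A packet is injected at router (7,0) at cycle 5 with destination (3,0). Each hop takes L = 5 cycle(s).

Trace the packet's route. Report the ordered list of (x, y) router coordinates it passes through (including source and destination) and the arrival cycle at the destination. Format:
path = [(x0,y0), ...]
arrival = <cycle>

path = [(7,0), (6,0), (5,0), (4,0), (3,0)]
arrival = 25

  0. router=(7,0) cycle=5 (inject)
  1. router=(6,0) cycle=10 dir=W
  2. router=(5,0) cycle=15 dir=W
  3. router=(4,0) cycle=20 dir=W
  4. router=(3,0) cycle=25 dir=W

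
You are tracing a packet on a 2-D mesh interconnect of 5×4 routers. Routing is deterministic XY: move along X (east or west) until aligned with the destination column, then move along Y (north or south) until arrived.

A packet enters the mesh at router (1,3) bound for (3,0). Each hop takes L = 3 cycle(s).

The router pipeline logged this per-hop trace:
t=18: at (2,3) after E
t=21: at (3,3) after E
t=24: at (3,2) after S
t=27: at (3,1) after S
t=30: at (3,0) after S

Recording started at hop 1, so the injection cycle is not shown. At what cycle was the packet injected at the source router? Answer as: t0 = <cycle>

The first recorded entry is hop 1 at cycle 18.
So t0 = 18 − 1·3 = 15.

t0 = 15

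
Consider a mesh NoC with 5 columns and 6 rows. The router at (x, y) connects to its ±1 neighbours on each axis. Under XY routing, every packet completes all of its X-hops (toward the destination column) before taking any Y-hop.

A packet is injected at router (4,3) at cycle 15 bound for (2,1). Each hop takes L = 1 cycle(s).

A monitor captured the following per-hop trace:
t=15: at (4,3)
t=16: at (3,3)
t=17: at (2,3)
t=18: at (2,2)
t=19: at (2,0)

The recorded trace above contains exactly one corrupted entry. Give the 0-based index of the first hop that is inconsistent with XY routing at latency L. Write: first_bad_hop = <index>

check 1→ d=(-1,0) cyc+1: ok
check 2→ d=(-1,0) cyc+1: ok
check 3→ d=(0,-1) cyc+1: ok
check 4→ d=(0,-2) cyc+1: BAD: non-unit step

first_bad_hop = 4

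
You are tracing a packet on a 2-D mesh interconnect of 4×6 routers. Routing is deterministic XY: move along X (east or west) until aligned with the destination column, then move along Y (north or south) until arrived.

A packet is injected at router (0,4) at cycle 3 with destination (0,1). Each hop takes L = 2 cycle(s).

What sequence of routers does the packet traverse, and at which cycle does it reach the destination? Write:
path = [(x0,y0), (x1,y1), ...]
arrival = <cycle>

path = [(0,4), (0,3), (0,2), (0,1)]
arrival = 9

hop 0: (0,4) @ cyc 3
hop 1: (0,3) @ cyc 5  [S]
hop 2: (0,2) @ cyc 7  [S]
hop 3: (0,1) @ cyc 9  [S]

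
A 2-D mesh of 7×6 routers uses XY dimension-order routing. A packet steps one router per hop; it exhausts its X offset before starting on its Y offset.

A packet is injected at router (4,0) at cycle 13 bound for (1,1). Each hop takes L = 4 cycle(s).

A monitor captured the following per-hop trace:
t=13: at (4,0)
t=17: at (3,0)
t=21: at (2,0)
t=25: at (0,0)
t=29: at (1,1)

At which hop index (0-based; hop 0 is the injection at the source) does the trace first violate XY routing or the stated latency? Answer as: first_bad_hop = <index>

first_bad_hop = 3

check 1→ d=(-1,0) cyc+4: ok
check 2→ d=(-1,0) cyc+4: ok
check 3→ d=(-2,0) cyc+4: BAD: non-unit step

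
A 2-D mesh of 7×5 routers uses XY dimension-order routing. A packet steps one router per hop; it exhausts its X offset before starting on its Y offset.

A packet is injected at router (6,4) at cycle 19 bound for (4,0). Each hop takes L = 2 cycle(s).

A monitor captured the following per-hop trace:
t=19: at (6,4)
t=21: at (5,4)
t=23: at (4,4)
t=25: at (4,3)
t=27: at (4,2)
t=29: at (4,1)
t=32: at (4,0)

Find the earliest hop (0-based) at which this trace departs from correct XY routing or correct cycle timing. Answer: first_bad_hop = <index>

check 1→ d=(-1,0) cyc+2: ok
check 2→ d=(-1,0) cyc+2: ok
check 3→ d=(0,-1) cyc+2: ok
check 4→ d=(0,-1) cyc+2: ok
check 5→ d=(0,-1) cyc+2: ok
check 6→ d=(0,-1) cyc+3: BAD: Δcyc=3≠L

first_bad_hop = 6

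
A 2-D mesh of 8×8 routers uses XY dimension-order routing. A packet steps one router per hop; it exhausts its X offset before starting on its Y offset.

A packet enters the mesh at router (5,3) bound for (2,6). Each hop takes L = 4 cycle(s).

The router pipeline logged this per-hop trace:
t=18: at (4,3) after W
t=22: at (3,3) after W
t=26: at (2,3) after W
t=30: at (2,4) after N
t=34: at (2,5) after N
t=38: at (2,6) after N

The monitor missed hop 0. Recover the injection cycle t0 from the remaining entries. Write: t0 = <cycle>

Hop 1 reached at cycle 18; hop k is at t0 + k·L.
So t0 = 18 − 1·4 = 14.

t0 = 14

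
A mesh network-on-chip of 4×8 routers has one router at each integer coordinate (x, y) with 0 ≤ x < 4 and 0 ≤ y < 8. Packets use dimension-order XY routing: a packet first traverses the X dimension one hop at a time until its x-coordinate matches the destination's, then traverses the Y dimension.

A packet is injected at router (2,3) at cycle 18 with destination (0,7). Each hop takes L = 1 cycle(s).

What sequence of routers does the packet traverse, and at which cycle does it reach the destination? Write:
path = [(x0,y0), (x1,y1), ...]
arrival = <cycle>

path = [(2,3), (1,3), (0,3), (0,4), (0,5), (0,6), (0,7)]
arrival = 24

hop 0: (2,3) @ cyc 18
hop 1: (1,3) @ cyc 19  [W]
hop 2: (0,3) @ cyc 20  [W]
hop 3: (0,4) @ cyc 21  [N]
hop 4: (0,5) @ cyc 22  [N]
hop 5: (0,6) @ cyc 23  [N]
hop 6: (0,7) @ cyc 24  [N]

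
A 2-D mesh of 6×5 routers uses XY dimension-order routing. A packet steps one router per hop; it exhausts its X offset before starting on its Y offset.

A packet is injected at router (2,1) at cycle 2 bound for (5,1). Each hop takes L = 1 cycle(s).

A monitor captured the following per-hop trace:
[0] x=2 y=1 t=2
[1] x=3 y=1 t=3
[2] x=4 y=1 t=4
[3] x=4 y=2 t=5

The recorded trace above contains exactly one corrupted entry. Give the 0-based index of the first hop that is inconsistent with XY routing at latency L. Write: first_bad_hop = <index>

[1] (+1,+0) / 1c ⇒ ok
[2] (+1,+0) / 1c ⇒ ok
[3] (+0,+1) / 1c ⇒ BAD: Y-move but x=4≠5

first_bad_hop = 3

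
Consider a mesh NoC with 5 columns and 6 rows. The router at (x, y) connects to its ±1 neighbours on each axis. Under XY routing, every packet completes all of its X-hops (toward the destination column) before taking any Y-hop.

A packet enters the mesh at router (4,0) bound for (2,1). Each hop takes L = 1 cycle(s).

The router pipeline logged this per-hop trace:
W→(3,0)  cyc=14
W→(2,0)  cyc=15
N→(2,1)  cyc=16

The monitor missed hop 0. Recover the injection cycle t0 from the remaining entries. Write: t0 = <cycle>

t0 = 13

At hop 1 the cycle is 14; in general cyc_k = t0 + kL.
Subtract one hop: t0 = 14 − 1 = 13.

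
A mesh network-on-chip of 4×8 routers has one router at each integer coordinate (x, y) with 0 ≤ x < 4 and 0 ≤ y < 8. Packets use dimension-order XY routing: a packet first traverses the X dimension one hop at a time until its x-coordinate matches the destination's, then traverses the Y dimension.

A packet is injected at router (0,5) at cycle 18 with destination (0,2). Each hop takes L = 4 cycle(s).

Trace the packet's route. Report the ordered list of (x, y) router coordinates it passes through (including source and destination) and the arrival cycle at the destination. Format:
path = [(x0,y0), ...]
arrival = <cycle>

path = [(0,5), (0,4), (0,3), (0,2)]
arrival = 30

#0 — 0,5 | c18
#1 — 0,4 | c22 | S
#2 — 0,3 | c26 | S
#3 — 0,2 | c30 | S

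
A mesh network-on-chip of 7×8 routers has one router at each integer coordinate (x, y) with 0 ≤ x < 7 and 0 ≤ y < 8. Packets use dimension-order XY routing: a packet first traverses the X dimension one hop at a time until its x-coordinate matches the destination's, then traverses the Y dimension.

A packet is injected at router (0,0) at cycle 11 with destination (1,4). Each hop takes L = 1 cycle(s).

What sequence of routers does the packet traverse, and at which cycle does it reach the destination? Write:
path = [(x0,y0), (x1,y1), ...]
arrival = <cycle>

path = [(0,0), (1,0), (1,1), (1,2), (1,3), (1,4)]
arrival = 16

[0] x=0 y=0 t=11
[1] x=1 y=0 t=12 →E
[2] x=1 y=1 t=13 →N
[3] x=1 y=2 t=14 →N
[4] x=1 y=3 t=15 →N
[5] x=1 y=4 t=16 →N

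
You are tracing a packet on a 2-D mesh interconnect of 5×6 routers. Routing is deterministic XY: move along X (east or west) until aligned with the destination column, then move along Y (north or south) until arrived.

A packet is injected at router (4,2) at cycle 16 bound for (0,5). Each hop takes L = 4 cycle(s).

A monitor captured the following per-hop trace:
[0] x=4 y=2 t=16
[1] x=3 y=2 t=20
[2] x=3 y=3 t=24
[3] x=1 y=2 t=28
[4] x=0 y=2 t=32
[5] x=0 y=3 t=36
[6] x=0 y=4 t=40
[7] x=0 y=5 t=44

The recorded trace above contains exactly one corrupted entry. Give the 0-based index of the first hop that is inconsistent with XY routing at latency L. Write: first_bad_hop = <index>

first_bad_hop = 2

check 1→ d=(-1,0) cyc+4: ok
check 2→ d=(0,1) cyc+4: BAD: Y-move but x=3≠0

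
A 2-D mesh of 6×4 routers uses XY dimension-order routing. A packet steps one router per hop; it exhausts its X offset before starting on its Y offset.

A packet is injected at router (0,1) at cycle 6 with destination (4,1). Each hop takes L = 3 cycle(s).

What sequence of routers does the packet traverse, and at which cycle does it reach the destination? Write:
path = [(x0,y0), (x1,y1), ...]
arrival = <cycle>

#0 — 0,1 | c6
#1 — 1,1 | c9 | E
#2 — 2,1 | c12 | E
#3 — 3,1 | c15 | E
#4 — 4,1 | c18 | E

path = [(0,1), (1,1), (2,1), (3,1), (4,1)]
arrival = 18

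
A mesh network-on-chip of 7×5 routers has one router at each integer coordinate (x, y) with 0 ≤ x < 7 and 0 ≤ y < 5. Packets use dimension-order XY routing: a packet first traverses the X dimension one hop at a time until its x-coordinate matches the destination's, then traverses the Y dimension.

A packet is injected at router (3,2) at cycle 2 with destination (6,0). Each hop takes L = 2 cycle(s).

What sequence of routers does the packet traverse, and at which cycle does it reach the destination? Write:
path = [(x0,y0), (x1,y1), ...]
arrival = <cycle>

path = [(3,2), (4,2), (5,2), (6,2), (6,1), (6,0)]
arrival = 12

#0 — 3,2 | c2
#1 — 4,2 | c4 | E
#2 — 5,2 | c6 | E
#3 — 6,2 | c8 | E
#4 — 6,1 | c10 | S
#5 — 6,0 | c12 | S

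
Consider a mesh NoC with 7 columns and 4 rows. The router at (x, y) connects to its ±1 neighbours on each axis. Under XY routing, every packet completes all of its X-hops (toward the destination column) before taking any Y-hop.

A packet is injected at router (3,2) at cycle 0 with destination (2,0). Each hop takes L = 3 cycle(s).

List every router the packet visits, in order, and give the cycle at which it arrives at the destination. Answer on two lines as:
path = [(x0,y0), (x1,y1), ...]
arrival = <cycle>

path = [(3,2), (2,2), (2,1), (2,0)]
arrival = 9

t=0: at (3,2)
t=3: at (2,2) after W
t=6: at (2,1) after S
t=9: at (2,0) after S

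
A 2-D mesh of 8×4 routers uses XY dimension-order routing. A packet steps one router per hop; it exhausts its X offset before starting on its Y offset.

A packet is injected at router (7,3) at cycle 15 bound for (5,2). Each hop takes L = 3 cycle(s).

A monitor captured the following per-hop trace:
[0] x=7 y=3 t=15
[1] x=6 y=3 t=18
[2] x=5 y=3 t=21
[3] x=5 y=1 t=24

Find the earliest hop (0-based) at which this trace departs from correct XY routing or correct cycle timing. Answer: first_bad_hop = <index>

  1: Δx=-1 Δy=+0 Δt=3 [ok]
  2: Δx=-1 Δy=+0 Δt=3 [ok]
  3: Δx=+0 Δy=-2 Δt=3 [BAD: non-unit step]

first_bad_hop = 3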